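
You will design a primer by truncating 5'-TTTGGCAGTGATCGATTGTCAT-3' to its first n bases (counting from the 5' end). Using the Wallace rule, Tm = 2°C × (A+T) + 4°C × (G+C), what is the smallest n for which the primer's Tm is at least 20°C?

First 6 bases: TTTGGC → Tm = 18°C (< 20°C)
First 7 bases: TTTGGCA → Tm = 20°C (≥ 20°C)
Each additional base adds 2°C (A/T) or 4°C (G/C), so Tm is non-decreasing in n; n = 7 is the first length to reach 20°C.

n = 7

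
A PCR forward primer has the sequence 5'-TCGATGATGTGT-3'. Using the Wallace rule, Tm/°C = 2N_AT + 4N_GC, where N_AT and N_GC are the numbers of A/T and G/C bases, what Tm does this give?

34°C

Base counts: C=1, T=5, G=4, A=2
So N_AT = 7 and N_GC = 5.
Tm = 4·5 + 2·7 = 20 + 14 = 34°C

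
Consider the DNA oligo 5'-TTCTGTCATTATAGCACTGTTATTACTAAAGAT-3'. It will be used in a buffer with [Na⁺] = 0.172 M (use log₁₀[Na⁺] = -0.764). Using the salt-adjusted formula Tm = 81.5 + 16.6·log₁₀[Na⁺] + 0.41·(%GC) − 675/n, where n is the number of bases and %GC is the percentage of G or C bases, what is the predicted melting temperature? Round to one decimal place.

Length n = 33. Counting bases: C=5, T=14, A=10, G=4
G+C = 9, so %GC = 9/33 × 100 = 27.273%
Salt term: 16.6 × (-0.764) = -12.682
GC term: 0.41 × 27.273 = 11.182; length term: −675/33 = −20.455
Tm = 81.5 + (-12.682) + 11.182 − 20.455 = 59.545 → 59.5°C

59.5°C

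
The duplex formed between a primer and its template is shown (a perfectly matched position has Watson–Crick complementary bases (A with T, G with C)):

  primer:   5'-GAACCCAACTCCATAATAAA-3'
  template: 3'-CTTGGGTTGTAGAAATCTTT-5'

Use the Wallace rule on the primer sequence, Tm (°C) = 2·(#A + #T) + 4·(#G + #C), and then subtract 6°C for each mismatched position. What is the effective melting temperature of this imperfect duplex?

Primer base counts: A=10, T=3, G=1, C=6 → A+T=13, G+C=7
Perfect-match Tm = 2(13) + 4(7) = 26 + 28 = 54°C
Mismatches (positions where the bases are not complementary): 5 (at positions 10, 11, 13, 15, 17)
Effective Tm = 54 − 5×6 = 54 − 30 = 24°C

24°C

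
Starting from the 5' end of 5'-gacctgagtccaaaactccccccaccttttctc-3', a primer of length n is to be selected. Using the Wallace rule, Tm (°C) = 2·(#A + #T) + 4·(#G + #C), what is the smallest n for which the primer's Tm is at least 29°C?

n = 10

First 9 bases: GACCTGAGT → Tm = 28°C (< 29°C)
First 10 bases: GACCTGAGTC → Tm = 32°C (≥ 29°C)
Since every base adds ≥2°C, Tm only increases with n, so the threshold is first crossed at n = 10.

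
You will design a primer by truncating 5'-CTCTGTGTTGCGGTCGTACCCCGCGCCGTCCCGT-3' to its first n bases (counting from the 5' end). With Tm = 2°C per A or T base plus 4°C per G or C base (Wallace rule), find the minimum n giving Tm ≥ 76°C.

n = 23

First 22 bases: CTCTGTGTTGCGGTCGTACCCC → Tm = 72°C (< 76°C)
First 23 bases: CTCTGTGTTGCGGTCGTACCCCG → Tm = 76°C (≥ 76°C)
Since every base adds ≥2°C, Tm only increases with n, so the threshold is first crossed at n = 23.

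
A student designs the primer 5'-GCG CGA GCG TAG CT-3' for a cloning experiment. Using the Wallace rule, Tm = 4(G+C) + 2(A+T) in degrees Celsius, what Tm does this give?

48°C

T=2, G=6, A=2, C=4
AT pairs contribute 4, GC pairs contribute 10.
Tm = 4·10 + 2·4 = 40 + 8 = 48°C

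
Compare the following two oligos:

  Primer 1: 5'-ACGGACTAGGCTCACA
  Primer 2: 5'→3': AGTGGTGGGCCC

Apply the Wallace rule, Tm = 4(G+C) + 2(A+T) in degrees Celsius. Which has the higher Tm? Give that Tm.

Primer 1, 50°C

Primer 1: A+T=7, G+C=9 → Tm = 2(7)+4(9) = 50°C
Primer 2: A+T=3, G+C=9 → Tm = 2(3)+4(9) = 42°C
50°C vs 42°C → primer 1 is higher.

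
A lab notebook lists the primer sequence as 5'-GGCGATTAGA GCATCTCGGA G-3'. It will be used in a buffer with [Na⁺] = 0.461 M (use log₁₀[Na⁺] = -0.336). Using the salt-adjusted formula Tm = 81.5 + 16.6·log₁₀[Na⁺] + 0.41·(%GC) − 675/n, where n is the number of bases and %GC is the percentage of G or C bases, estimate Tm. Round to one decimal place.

Length n = 21. Scanning the sequence gives C=4, A=5, T=4, G=8.
G+C = 12, so %GC = 12/21 × 100 = 57.143%
Salt term: 16.6 × (-0.336) = -5.578
GC term: 0.41 × 57.143 = 23.429; length term: −675/21 = −32.143
Tm = 81.5 + (-5.578) + 23.429 − 32.143 = 67.208 → 67.2°C

67.2°C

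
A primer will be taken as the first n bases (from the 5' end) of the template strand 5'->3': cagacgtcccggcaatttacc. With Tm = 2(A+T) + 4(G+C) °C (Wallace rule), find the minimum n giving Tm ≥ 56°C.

First 17 bases: CAGACGTCCCGGCAATT → Tm = 54°C (< 56°C)
First 18 bases: CAGACGTCCCGGCAATTT → Tm = 56°C (≥ 56°C)
Since every base adds ≥2°C, Tm only increases with n, so the threshold is first crossed at n = 18.

n = 18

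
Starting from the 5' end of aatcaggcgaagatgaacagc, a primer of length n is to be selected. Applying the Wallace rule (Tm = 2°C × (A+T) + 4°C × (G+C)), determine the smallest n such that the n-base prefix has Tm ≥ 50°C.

First 17 bases: AATCAGGCGAAGATGAA → Tm = 48°C (< 50°C)
First 18 bases: AATCAGGCGAAGATGAAC → Tm = 52°C (≥ 50°C)
Since every base adds ≥2°C, Tm only increases with n, so the threshold is first crossed at n = 18.

n = 18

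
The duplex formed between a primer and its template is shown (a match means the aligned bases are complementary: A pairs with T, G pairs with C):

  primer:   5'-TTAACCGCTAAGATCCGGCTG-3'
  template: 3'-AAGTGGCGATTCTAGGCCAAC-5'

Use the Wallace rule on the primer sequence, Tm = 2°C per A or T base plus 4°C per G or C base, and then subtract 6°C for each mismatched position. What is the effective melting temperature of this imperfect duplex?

52°C

Primer base counts: A=5, T=5, G=5, C=6 → A+T=10, G+C=11
Perfect-match Tm = 2(10) + 4(11) = 20 + 44 = 64°C
Mismatches (positions where the bases are not complementary): 2 (at positions 3, 19)
Effective Tm = 64 − 2×6 = 64 − 12 = 52°C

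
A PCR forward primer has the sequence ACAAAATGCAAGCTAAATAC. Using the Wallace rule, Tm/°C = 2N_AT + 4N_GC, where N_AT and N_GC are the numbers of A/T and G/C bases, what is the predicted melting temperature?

Counting bases: C=4, G=2, A=11, T=3
A+T = 14, G+C = 6
Tm = 2×14 + 4×6 = 52°C

52°C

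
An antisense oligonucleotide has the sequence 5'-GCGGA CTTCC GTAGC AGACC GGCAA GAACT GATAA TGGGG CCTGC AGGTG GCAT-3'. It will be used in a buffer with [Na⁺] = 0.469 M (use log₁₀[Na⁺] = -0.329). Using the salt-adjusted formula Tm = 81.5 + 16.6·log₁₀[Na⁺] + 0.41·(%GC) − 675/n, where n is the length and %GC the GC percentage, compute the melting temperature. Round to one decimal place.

87.8°C

Length n = 54. Counting bases: G=19, A=13, C=13, T=9
G+C = 32, so %GC = 32/54 × 100 = 59.259%
Salt term: 16.6 × (-0.329) = -5.461
GC term: 0.41 × 59.259 = 24.296; length term: −675/54 = −12.5
Tm = 81.5 + (-5.461) + 24.296 − 12.5 = 87.835 → 87.8°C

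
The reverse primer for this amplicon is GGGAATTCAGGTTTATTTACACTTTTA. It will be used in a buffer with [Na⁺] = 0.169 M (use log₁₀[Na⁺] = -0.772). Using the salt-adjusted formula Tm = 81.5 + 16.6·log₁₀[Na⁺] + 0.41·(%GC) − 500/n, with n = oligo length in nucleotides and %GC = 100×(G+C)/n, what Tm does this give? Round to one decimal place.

62.3°C

Length n = 27. Counting bases: T=12, C=3, G=5, A=7
G+C = 8, so %GC = 8/27 × 100 = 29.63%
Salt term: 16.6 × (-0.772) = -12.815
GC term: 0.41 × 29.63 = 12.148; length term: −500/27 = −18.519
Tm = 81.5 + (-12.815) + 12.148 − 18.519 = 62.314 → 62.3°C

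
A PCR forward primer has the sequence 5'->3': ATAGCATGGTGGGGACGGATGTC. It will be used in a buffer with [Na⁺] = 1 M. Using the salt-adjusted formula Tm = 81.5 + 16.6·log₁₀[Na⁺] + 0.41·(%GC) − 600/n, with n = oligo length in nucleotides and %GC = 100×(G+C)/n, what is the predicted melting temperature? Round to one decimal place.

Length n = 23. C=3, G=10, A=5, T=5
G+C = 13, so %GC = 13/23 × 100 = 56.522%
Salt term: 16.6 × (0) = 0
GC term: 0.41 × 56.522 = 23.174; length term: −600/23 = −26.087
Tm = 81.5 + (0) + 23.174 − 26.087 = 78.587 → 78.6°C

78.6°C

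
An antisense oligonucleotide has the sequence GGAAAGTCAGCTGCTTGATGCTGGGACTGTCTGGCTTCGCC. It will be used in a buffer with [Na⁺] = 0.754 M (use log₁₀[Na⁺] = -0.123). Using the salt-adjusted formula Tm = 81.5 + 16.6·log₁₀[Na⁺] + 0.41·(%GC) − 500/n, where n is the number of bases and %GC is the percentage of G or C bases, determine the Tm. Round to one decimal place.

91.3°C

Length n = 41. Scanning the sequence gives C=10, A=6, T=11, G=14.
G+C = 24, so %GC = 24/41 × 100 = 58.537%
Salt term: 16.6 × (-0.123) = -2.042
GC term: 0.41 × 58.537 = 24; length term: −500/41 = −12.195
Tm = 81.5 + (-2.042) + 24 − 12.195 = 91.263 → 91.3°C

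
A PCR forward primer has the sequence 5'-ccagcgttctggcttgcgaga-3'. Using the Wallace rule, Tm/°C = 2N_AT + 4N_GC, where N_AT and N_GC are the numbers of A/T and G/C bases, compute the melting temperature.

A=3, T=5, C=6, G=7
AT pairs contribute 8, GC pairs contribute 13.
Tm = 4·13 + 2·8 = 52 + 16 = 68°C

68°C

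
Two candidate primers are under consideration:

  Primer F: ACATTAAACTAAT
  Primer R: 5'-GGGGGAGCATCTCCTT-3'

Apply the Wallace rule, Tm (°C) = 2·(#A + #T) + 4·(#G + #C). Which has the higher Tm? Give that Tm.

Primer R, 52°C

Primer F: A+T=11, G+C=2 → Tm = 2(11)+4(2) = 30°C
Primer R: A+T=6, G+C=10 → Tm = 2(6)+4(10) = 52°C
30°C vs 52°C → primer R is higher.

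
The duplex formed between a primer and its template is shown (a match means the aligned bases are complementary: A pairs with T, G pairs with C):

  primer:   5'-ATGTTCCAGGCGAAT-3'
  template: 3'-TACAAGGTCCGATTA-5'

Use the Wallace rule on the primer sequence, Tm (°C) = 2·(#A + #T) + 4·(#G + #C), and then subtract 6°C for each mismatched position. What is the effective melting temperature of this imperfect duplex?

38°C

Primer base counts: A=4, T=4, G=4, C=3 → A+T=8, G+C=7
Perfect-match Tm = 2(8) + 4(7) = 16 + 28 = 44°C
Mismatches (positions where the bases are not complementary): 1 (at position 12)
Effective Tm = 44 − 1×6 = 44 − 6 = 38°C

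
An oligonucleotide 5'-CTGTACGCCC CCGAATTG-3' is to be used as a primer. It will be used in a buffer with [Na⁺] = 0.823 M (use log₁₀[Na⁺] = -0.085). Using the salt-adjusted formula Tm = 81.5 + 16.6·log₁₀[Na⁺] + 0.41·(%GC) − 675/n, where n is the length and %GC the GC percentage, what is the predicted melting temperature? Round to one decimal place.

67.6°C

Length n = 18. T=4, G=4, A=3, C=7
G+C = 11, so %GC = 11/18 × 100 = 61.111%
Salt term: 16.6 × (-0.085) = -1.411
GC term: 0.41 × 61.111 = 25.056; length term: −675/18 = −37.5
Tm = 81.5 + (-1.411) + 25.056 − 37.5 = 67.645 → 67.6°C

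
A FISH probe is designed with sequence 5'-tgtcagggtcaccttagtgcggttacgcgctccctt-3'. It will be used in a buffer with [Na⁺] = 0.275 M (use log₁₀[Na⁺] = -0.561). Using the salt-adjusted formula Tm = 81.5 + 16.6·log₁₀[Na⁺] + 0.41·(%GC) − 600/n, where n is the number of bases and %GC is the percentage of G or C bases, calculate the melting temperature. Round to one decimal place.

79.4°C

Length n = 36. Counting bases: T=11, A=4, G=10, C=11
G+C = 21, so %GC = 21/36 × 100 = 58.333%
Salt term: 16.6 × (-0.561) = -9.313
GC term: 0.41 × 58.333 = 23.917; length term: −600/36 = −16.667
Tm = 81.5 + (-9.313) + 23.917 − 16.667 = 79.437 → 79.4°C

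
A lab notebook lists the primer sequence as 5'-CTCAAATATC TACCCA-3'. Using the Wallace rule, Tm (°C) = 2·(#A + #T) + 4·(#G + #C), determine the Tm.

44°C

Counting bases: C=6, A=6, T=4, G=0
AT pairs contribute 10, GC pairs contribute 6.
Tm = 2(10) + 4(6) = 20 + 24 = 44°C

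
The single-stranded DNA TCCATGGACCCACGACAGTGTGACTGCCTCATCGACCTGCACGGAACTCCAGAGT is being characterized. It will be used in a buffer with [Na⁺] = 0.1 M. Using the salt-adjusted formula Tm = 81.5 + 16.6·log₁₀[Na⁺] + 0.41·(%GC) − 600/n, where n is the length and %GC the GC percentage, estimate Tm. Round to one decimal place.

Length n = 55. Base counts: A=13, T=10, G=13, C=19
G+C = 32, so %GC = 32/55 × 100 = 58.182%
Salt term: 16.6 × (-1) = -16.6
GC term: 0.41 × 58.182 = 23.855; length term: −600/55 = −10.909
Tm = 81.5 + (-16.6) + 23.855 − 10.909 = 77.846 → 77.8°C

77.8°C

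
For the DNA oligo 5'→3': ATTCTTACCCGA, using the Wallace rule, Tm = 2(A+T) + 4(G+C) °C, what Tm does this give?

34°C

Base counts: A=3, C=4, G=1, T=4
A+T = 7, G+C = 5
Tm = 2(7) + 4(5) = 14 + 20 = 34°C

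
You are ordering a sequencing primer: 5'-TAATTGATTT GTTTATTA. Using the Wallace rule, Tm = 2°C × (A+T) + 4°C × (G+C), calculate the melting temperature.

40°C

Scanning the sequence gives G=2, C=0, A=5, T=11.
A+T = 16, G+C = 2
Tm = 4·2 + 2·16 = 8 + 32 = 40°C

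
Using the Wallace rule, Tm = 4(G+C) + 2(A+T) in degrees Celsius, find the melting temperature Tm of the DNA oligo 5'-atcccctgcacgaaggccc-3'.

64°C

G=4, C=9, T=2, A=4
AT pairs contribute 6, GC pairs contribute 13.
Tm = 4·13 + 2·6 = 52 + 12 = 64°C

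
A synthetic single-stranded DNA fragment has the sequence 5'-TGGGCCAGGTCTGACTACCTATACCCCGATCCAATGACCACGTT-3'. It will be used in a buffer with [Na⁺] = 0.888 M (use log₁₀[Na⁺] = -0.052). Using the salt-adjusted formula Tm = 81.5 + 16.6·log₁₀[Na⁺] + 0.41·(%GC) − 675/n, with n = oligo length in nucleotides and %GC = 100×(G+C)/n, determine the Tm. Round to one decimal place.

87.7°C

Length n = 44. Base counts: T=10, G=9, C=15, A=10
G+C = 24, so %GC = 24/44 × 100 = 54.545%
Salt term: 16.6 × (-0.052) = -0.863
GC term: 0.41 × 54.545 = 22.363; length term: −675/44 = −15.341
Tm = 81.5 + (-0.863) + 22.363 − 15.341 = 87.659 → 87.7°C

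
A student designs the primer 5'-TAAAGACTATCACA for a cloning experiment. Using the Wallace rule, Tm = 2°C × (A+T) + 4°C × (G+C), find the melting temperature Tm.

36°C

Scanning the sequence gives C=3, T=3, A=7, G=1.
So N_AT = 10 and N_GC = 4.
Tm = 2×10 + 4×4 = 36°C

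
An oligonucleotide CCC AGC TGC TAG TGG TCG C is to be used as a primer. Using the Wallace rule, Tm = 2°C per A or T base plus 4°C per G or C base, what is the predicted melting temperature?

A=2, G=6, C=7, T=4
AT pairs contribute 6, GC pairs contribute 13.
Tm = 4·13 + 2·6 = 52 + 12 = 64°C

64°C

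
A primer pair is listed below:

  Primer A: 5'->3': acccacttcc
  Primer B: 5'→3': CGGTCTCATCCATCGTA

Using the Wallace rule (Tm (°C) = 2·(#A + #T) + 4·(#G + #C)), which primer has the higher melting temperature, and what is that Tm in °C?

Primer A: A+T=4, G+C=6 → Tm = 2(4)+4(6) = 32°C
Primer B: A+T=8, G+C=9 → Tm = 2(8)+4(9) = 52°C
32°C vs 52°C → primer B is higher.

Primer B, 52°C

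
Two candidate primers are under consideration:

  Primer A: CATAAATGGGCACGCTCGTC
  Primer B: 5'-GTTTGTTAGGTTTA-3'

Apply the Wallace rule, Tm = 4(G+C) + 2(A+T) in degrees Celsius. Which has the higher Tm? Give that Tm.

Primer A, 62°C

Primer A: A+T=9, G+C=11 → Tm = 2(9)+4(11) = 62°C
Primer B: A+T=10, G+C=4 → Tm = 2(10)+4(4) = 36°C
62°C vs 36°C → primer A is higher.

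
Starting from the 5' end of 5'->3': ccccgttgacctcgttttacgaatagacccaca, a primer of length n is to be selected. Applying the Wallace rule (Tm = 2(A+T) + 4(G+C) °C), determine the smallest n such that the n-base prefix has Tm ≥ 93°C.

First 30 bases: CCCCGTTGACCTCGTTTTACGAATAGACCC → Tm = 92°C (< 93°C)
First 31 bases: CCCCGTTGACCTCGTTTTACGAATAGACCCA → Tm = 94°C (≥ 93°C)
Each additional base adds 2°C (A/T) or 4°C (G/C), so Tm is non-decreasing in n; n = 31 is the first length to reach 93°C.

n = 31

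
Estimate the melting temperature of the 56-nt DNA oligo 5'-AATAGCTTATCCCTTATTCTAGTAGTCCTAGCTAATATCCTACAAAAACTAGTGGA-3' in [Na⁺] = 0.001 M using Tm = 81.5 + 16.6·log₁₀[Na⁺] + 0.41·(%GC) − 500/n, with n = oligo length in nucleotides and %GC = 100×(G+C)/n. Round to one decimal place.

Length n = 56. Base counts: C=12, G=7, T=18, A=19
G+C = 19, so %GC = 19/56 × 100 = 33.929%
Salt term: 16.6 × (-3) = -49.8
GC term: 0.41 × 33.929 = 13.911; length term: −500/56 = −8.929
Tm = 81.5 + (-49.8) + 13.911 − 8.929 = 36.682 → 36.7°C

36.7°C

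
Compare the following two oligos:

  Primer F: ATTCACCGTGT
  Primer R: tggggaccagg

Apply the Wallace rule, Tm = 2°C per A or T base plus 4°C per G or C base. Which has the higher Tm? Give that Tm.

Primer R, 38°C

Primer F: A+T=6, G+C=5 → Tm = 2(6)+4(5) = 32°C
Primer R: A+T=3, G+C=8 → Tm = 2(3)+4(8) = 38°C
32°C vs 38°C → primer R is higher.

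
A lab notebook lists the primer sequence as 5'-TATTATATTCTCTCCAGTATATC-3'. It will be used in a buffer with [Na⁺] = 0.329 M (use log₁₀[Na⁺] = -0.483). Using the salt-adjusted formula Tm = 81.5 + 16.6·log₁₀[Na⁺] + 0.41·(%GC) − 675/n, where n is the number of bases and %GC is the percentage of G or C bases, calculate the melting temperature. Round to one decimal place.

Length n = 23. Scanning the sequence gives C=5, G=1, T=11, A=6.
G+C = 6, so %GC = 6/23 × 100 = 26.087%
Salt term: 16.6 × (-0.483) = -8.018
GC term: 0.41 × 26.087 = 10.696; length term: −675/23 = −29.348
Tm = 81.5 + (-8.018) + 10.696 − 29.348 = 54.83 → 54.8°C

54.8°C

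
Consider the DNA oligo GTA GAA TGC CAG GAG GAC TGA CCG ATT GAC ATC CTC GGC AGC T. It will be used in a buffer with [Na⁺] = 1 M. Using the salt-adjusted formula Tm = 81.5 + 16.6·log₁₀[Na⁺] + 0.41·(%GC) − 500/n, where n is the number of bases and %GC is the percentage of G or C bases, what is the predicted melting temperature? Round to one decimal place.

92.8°C

Length n = 43. Base counts: G=13, A=11, T=8, C=11
G+C = 24, so %GC = 24/43 × 100 = 55.814%
Salt term: 16.6 × (0) = 0
GC term: 0.41 × 55.814 = 22.884; length term: −500/43 = −11.628
Tm = 81.5 + (0) + 22.884 − 11.628 = 92.756 → 92.8°C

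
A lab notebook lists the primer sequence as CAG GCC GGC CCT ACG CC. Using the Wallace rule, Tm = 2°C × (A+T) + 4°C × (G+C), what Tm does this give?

T=1, C=9, A=2, G=5
So N_AT = 3 and N_GC = 14.
Tm = 2×3 + 4×14 = 62°C

62°C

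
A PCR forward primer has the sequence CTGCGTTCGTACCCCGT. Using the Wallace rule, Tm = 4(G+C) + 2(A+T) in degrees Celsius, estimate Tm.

Counting bases: C=7, A=1, G=4, T=5
A+T = 6, G+C = 11
Tm = 4·11 + 2·6 = 44 + 12 = 56°C

56°C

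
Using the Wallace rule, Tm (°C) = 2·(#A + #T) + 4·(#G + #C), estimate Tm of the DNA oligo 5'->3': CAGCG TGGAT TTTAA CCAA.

Scanning the sequence gives G=4, A=6, T=5, C=4.
A+T = 11, G+C = 8
Tm = 4·8 + 2·11 = 32 + 22 = 54°C

54°C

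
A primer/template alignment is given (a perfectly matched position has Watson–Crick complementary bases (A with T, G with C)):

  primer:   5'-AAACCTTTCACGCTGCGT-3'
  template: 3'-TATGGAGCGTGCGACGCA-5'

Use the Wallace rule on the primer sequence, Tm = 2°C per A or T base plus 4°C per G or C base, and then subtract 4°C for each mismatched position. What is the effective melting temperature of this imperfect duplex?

Primer base counts: A=4, T=5, G=3, C=6 → A+T=9, G+C=9
Perfect-match Tm = 2(9) + 4(9) = 18 + 36 = 54°C
Mismatches (positions where the bases are not complementary): 3 (at positions 2, 7, 8)
Effective Tm = 54 − 3×4 = 54 − 12 = 42°C

42°C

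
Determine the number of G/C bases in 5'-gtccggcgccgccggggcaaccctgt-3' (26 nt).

21

C=11, G=10, A=2, T=3
Total G or C: 10 + 11 = 21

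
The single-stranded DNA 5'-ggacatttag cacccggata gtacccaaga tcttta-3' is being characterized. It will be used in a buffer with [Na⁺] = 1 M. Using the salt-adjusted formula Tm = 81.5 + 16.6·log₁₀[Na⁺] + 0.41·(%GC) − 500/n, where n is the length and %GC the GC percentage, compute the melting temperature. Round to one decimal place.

Length n = 36. A=11, T=9, C=9, G=7
G+C = 16, so %GC = 16/36 × 100 = 44.444%
Salt term: 16.6 × (0) = 0
GC term: 0.41 × 44.444 = 18.222; length term: −500/36 = −13.889
Tm = 81.5 + (0) + 18.222 − 13.889 = 85.833 → 85.8°C

85.8°C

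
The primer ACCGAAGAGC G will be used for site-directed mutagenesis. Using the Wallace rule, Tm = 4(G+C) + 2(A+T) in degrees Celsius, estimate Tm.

Base counts: T=0, C=3, A=4, G=4
A+T = 4, G+C = 7
Tm = 2(4) + 4(7) = 8 + 28 = 36°C

36°C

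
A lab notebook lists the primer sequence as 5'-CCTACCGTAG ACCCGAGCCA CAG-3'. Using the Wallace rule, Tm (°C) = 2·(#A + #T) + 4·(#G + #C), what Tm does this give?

G=5, T=2, C=10, A=6
AT pairs contribute 8, GC pairs contribute 15.
Tm = 2(8) + 4(15) = 16 + 60 = 76°C

76°C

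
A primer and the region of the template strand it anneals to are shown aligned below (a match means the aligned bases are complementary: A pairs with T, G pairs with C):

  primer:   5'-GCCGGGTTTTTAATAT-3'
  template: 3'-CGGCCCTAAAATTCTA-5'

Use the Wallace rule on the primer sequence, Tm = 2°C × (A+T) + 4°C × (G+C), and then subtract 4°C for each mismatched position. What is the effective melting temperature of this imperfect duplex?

Primer base counts: A=3, T=7, G=4, C=2 → A+T=10, G+C=6
Perfect-match Tm = 2(10) + 4(6) = 20 + 24 = 44°C
Mismatches (positions where the bases are not complementary): 2 (at positions 7, 14)
Effective Tm = 44 − 2×4 = 44 − 8 = 36°C

36°C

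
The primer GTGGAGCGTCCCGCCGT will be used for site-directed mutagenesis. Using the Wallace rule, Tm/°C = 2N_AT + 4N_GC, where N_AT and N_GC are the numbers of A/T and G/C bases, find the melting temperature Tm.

Scanning the sequence gives C=6, G=7, A=1, T=3.
A+T = 4, G+C = 13
Tm = 4·13 + 2·4 = 52 + 8 = 60°C

60°C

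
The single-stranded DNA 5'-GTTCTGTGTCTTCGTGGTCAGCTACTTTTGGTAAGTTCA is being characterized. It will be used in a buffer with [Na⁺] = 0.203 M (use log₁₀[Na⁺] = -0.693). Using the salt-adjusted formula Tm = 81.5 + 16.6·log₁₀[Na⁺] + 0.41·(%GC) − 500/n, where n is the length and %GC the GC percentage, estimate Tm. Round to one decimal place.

Length n = 39. G=10, C=7, A=5, T=17
G+C = 17, so %GC = 17/39 × 100 = 43.59%
Salt term: 16.6 × (-0.693) = -11.504
GC term: 0.41 × 43.59 = 17.872; length term: −500/39 = −12.821
Tm = 81.5 + (-11.504) + 17.872 − 12.821 = 75.047 → 75.0°C

75.0°C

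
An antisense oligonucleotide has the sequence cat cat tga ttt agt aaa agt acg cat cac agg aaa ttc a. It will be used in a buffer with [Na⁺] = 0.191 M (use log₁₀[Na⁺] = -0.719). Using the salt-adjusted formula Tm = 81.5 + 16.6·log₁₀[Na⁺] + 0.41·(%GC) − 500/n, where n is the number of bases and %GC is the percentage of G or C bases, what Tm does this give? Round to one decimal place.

Length n = 40. A=16, T=11, G=6, C=7
G+C = 13, so %GC = 13/40 × 100 = 32.5%
Salt term: 16.6 × (-0.719) = -11.935
GC term: 0.41 × 32.5 = 13.325; length term: −500/40 = −12.5
Tm = 81.5 + (-11.935) + 13.325 − 12.5 = 70.39 → 70.4°C

70.4°C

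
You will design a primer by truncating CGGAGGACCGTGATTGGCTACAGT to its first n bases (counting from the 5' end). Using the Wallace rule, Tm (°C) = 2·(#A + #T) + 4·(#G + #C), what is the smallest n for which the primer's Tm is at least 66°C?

n = 21

First 20 bases: CGGAGGACCGTGATTGGCTA → Tm = 64°C (< 66°C)
First 21 bases: CGGAGGACCGTGATTGGCTAC → Tm = 68°C (≥ 66°C)
Each additional base adds 2°C (A/T) or 4°C (G/C), so Tm is non-decreasing in n; n = 21 is the first length to reach 66°C.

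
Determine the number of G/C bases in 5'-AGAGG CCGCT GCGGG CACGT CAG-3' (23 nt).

17

Counting bases: T=2, A=4, G=10, C=7
Total G or C: 10 + 7 = 17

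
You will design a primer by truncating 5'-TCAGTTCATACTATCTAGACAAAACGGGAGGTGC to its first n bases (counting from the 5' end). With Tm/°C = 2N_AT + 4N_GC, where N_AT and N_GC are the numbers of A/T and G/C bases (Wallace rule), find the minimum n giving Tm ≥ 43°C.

First 16 bases: TCAGTTCATACTATCT → Tm = 42°C (< 43°C)
First 17 bases: TCAGTTCATACTATCTA → Tm = 44°C (≥ 43°C)
Each additional base adds 2°C (A/T) or 4°C (G/C), so Tm is non-decreasing in n; n = 17 is the first length to reach 43°C.

n = 17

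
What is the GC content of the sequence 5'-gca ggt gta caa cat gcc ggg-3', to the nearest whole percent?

62%

Base counts: C=5, T=3, A=5, G=8
G+C = 8 + 5 = 13 out of 21 bases
%GC = 13/21 × 100 = 61.9% ≈ 62%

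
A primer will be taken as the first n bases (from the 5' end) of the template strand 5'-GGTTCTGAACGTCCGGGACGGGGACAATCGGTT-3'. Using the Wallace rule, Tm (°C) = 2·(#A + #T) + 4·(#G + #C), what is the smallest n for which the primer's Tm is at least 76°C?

n = 23

First 22 bases: GGTTCTGAACGTCCGGGACGGG → Tm = 74°C (< 76°C)
First 23 bases: GGTTCTGAACGTCCGGGACGGGG → Tm = 78°C (≥ 76°C)
Each additional base adds 2°C (A/T) or 4°C (G/C), so Tm is non-decreasing in n; n = 23 is the first length to reach 76°C.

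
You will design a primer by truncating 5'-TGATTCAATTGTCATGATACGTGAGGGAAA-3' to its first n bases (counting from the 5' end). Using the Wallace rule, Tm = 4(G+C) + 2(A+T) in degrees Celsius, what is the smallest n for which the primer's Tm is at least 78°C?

n = 28

First 27 bases: TGATTCAATTGTCATGATACGTGAGGG → Tm = 76°C (< 78°C)
First 28 bases: TGATTCAATTGTCATGATACGTGAGGGA → Tm = 78°C (≥ 78°C)
Since every base adds ≥2°C, Tm only increases with n, so the threshold is first crossed at n = 28.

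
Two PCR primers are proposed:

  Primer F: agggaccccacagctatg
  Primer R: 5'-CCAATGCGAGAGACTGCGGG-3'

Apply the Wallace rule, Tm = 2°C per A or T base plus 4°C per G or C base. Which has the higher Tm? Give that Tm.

Primer R, 66°C

Primer F: A+T=7, G+C=11 → Tm = 2(7)+4(11) = 58°C
Primer R: A+T=7, G+C=13 → Tm = 2(7)+4(13) = 66°C
58°C vs 66°C → primer R is higher.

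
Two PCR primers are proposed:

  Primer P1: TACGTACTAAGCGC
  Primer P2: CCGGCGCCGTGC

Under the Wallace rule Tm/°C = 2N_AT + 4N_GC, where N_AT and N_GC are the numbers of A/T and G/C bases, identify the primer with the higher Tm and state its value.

Primer P1: A+T=7, G+C=7 → Tm = 2(7)+4(7) = 42°C
Primer P2: A+T=1, G+C=11 → Tm = 2(1)+4(11) = 46°C
42°C vs 46°C → primer P2 is higher.

Primer P2, 46°C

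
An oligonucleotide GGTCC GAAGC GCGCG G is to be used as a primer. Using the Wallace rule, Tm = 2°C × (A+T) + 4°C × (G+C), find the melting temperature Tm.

58°C

Scanning the sequence gives A=2, C=5, T=1, G=8.
A+T = 3, G+C = 13
Tm = 4·13 + 2·3 = 52 + 6 = 58°C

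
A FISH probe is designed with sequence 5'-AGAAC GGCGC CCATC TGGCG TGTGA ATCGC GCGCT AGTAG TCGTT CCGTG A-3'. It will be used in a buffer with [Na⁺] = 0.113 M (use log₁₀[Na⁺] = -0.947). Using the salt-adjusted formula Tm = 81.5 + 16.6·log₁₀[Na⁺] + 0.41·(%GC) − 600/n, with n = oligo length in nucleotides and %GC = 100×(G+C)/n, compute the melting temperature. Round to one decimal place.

78.9°C

Length n = 51. C=14, G=17, T=11, A=9
G+C = 31, so %GC = 31/51 × 100 = 60.784%
Salt term: 16.6 × (-0.947) = -15.72
GC term: 0.41 × 60.784 = 24.921; length term: −600/51 = −11.765
Tm = 81.5 + (-15.72) + 24.921 − 11.765 = 78.936 → 78.9°C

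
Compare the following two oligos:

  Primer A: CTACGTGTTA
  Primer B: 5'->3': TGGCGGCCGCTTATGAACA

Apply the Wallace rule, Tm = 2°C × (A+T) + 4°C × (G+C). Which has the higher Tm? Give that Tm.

Primer B, 60°C

Primer A: A+T=6, G+C=4 → Tm = 2(6)+4(4) = 28°C
Primer B: A+T=8, G+C=11 → Tm = 2(8)+4(11) = 60°C
28°C vs 60°C → primer B is higher.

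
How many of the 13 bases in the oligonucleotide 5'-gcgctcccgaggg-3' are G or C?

Base counts: G=6, A=1, T=1, C=5
G+C = 6 + 5 = 11

11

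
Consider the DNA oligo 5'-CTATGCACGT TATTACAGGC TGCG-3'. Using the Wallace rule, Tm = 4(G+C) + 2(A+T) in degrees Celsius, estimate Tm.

72°C

T=7, A=5, C=6, G=6
AT pairs contribute 12, GC pairs contribute 12.
Tm = 2×12 + 4×12 = 72°C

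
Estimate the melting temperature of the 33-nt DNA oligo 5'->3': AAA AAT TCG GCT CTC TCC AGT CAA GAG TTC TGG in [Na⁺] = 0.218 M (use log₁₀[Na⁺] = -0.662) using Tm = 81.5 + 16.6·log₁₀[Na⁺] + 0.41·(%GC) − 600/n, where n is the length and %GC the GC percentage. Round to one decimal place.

71.0°C

Length n = 33. Scanning the sequence gives A=9, C=8, G=7, T=9.
G+C = 15, so %GC = 15/33 × 100 = 45.455%
Salt term: 16.6 × (-0.662) = -10.989
GC term: 0.41 × 45.455 = 18.637; length term: −600/33 = −18.182
Tm = 81.5 + (-10.989) + 18.637 − 18.182 = 70.966 → 71.0°C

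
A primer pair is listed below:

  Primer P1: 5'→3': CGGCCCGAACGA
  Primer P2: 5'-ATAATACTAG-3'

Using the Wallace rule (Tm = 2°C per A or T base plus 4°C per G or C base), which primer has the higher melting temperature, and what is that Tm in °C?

Primer P1, 42°C

Primer P1: A+T=3, G+C=9 → Tm = 2(3)+4(9) = 42°C
Primer P2: A+T=8, G+C=2 → Tm = 2(8)+4(2) = 24°C
42°C vs 24°C → primer P1 is higher.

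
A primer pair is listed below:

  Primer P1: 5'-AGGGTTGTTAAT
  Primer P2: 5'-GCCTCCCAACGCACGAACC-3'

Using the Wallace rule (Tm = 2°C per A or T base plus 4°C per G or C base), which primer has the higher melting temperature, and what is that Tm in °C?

Primer P1: A+T=8, G+C=4 → Tm = 2(8)+4(4) = 32°C
Primer P2: A+T=6, G+C=13 → Tm = 2(6)+4(13) = 64°C
32°C vs 64°C → primer P2 is higher.

Primer P2, 64°C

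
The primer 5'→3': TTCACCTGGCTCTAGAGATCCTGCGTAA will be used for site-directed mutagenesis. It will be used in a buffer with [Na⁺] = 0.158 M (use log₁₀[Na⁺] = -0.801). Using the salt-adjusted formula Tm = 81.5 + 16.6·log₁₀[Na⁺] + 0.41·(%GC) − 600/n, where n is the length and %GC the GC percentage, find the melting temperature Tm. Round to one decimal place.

Length n = 28. Scanning the sequence gives C=8, T=8, G=6, A=6.
G+C = 14, so %GC = 14/28 × 100 = 50%
Salt term: 16.6 × (-0.801) = -13.297
GC term: 0.41 × 50 = 20.5; length term: −600/28 = −21.429
Tm = 81.5 + (-13.297) + 20.5 − 21.429 = 67.274 → 67.3°C

67.3°C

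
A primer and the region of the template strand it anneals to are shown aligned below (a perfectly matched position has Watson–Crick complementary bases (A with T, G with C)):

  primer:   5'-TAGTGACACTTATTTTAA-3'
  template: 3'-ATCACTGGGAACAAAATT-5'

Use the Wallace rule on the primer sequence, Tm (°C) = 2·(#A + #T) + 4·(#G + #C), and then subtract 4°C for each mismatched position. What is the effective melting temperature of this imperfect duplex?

Primer base counts: A=6, T=8, G=2, C=2 → A+T=14, G+C=4
Perfect-match Tm = 2(14) + 4(4) = 28 + 16 = 44°C
Mismatches (positions where the bases are not complementary): 2 (at positions 8, 12)
Effective Tm = 44 − 2×4 = 44 − 8 = 36°C

36°C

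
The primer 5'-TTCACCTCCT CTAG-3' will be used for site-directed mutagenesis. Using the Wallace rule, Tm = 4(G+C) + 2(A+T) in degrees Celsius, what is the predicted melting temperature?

42°C

T=5, A=2, C=6, G=1
A+T = 7, G+C = 7
Tm = 2×7 + 4×7 = 42°C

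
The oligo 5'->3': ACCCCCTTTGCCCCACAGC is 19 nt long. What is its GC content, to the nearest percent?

68%

Counting bases: G=2, A=3, T=3, C=11
G+C = 2 + 11 = 13 out of 19 bases
%GC = 13/19 × 100 = 68.42% ≈ 68%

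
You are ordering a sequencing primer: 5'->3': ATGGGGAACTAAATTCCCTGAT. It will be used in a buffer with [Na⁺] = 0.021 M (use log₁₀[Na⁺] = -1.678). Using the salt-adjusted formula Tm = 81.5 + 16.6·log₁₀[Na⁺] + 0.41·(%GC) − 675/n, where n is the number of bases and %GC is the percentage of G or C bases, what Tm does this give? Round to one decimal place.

Length n = 22. C=4, G=5, A=7, T=6
G+C = 9, so %GC = 9/22 × 100 = 40.909%
Salt term: 16.6 × (-1.678) = -27.855
GC term: 0.41 × 40.909 = 16.773; length term: −675/22 = −30.682
Tm = 81.5 + (-27.855) + 16.773 − 30.682 = 39.736 → 39.7°C

39.7°C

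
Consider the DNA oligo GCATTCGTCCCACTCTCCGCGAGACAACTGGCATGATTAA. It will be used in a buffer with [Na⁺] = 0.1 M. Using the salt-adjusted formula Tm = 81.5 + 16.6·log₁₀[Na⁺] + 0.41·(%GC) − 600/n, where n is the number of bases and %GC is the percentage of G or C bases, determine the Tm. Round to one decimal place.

71.4°C

Length n = 40. G=8, C=13, A=10, T=9
G+C = 21, so %GC = 21/40 × 100 = 52.5%
Salt term: 16.6 × (-1) = -16.6
GC term: 0.41 × 52.5 = 21.525; length term: −600/40 = −15
Tm = 81.5 + (-16.6) + 21.525 − 15 = 71.425 → 71.4°C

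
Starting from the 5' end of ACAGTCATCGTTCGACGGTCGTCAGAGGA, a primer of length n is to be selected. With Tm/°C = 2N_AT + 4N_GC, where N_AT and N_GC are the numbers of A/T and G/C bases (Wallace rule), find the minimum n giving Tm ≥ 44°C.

n = 15

First 14 bases: ACAGTCATCGTTCG → Tm = 42°C (< 44°C)
First 15 bases: ACAGTCATCGTTCGA → Tm = 44°C (≥ 44°C)
Since every base adds ≥2°C, Tm only increases with n, so the threshold is first crossed at n = 15.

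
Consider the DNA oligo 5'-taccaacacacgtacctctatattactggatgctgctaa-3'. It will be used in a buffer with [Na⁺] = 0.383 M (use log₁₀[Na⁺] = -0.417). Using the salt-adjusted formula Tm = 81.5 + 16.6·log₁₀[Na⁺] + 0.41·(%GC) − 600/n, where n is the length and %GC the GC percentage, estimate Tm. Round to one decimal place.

Length n = 39. A=12, G=5, C=11, T=11
G+C = 16, so %GC = 16/39 × 100 = 41.026%
Salt term: 16.6 × (-0.417) = -6.922
GC term: 0.41 × 41.026 = 16.821; length term: −600/39 = −15.385
Tm = 81.5 + (-6.922) + 16.821 − 15.385 = 76.014 → 76.0°C

76.0°C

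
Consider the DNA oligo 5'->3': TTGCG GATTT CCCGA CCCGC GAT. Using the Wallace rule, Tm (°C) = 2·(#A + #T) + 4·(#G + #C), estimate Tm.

74°C

Base counts: G=6, A=3, C=8, T=6
A+T = 9, G+C = 14
Tm = 2(9) + 4(14) = 18 + 56 = 74°C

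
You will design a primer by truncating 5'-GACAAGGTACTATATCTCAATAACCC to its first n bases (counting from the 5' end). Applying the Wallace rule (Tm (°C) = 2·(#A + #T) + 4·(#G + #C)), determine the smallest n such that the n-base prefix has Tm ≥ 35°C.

n = 13

First 12 bases: GACAAGGTACTA → Tm = 34°C (< 35°C)
First 13 bases: GACAAGGTACTAT → Tm = 36°C (≥ 35°C)
Since every base adds ≥2°C, Tm only increases with n, so the threshold is first crossed at n = 13.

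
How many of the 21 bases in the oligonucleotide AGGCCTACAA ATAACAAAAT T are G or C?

Scanning the sequence gives G=2, C=4, A=11, T=4.
Total G or C: 2 + 4 = 6

6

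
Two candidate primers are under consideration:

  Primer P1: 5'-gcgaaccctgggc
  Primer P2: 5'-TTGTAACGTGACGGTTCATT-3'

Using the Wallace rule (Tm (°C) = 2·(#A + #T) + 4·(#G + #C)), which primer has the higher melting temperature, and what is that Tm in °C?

Primer P2, 56°C

Primer P1: A+T=3, G+C=10 → Tm = 2(3)+4(10) = 46°C
Primer P2: A+T=12, G+C=8 → Tm = 2(12)+4(8) = 56°C
46°C vs 56°C → primer P2 is higher.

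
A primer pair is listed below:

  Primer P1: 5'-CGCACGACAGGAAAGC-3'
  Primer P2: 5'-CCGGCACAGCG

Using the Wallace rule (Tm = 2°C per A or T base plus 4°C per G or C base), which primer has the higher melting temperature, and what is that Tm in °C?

Primer P1: A+T=6, G+C=10 → Tm = 2(6)+4(10) = 52°C
Primer P2: A+T=2, G+C=9 → Tm = 2(2)+4(9) = 40°C
52°C vs 40°C → primer P1 is higher.

Primer P1, 52°C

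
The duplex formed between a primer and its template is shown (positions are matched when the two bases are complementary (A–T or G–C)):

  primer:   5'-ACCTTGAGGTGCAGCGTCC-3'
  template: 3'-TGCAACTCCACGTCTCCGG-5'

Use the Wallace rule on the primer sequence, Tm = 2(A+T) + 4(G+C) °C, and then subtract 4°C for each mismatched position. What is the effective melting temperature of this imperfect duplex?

50°C

Primer base counts: A=3, T=4, G=6, C=6 → A+T=7, G+C=12
Perfect-match Tm = 2(7) + 4(12) = 14 + 48 = 62°C
Mismatches (positions where the bases are not complementary): 3 (at positions 3, 15, 17)
Effective Tm = 62 − 3×4 = 62 − 12 = 50°C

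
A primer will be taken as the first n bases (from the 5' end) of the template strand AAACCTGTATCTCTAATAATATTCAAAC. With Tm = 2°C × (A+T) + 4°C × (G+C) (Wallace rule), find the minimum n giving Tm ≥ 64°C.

n = 26

First 25 bases: AAACCTGTATCTCTAATAATATTCA → Tm = 62°C (< 64°C)
First 26 bases: AAACCTGTATCTCTAATAATATTCAA → Tm = 64°C (≥ 64°C)
Since every base adds ≥2°C, Tm only increases with n, so the threshold is first crossed at n = 26.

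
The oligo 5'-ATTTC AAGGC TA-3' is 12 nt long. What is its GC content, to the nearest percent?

33%

A=4, C=2, G=2, T=4
G+C = 2 + 2 = 4 out of 12 bases
%GC = 4/12 × 100 = 33.33% ≈ 33%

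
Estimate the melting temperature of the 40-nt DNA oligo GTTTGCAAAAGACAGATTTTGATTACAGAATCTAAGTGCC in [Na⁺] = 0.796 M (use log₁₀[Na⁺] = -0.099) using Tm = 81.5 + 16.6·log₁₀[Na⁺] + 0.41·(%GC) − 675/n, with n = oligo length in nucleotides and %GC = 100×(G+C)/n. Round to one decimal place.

Length n = 40. Counting bases: G=8, A=14, T=12, C=6
G+C = 14, so %GC = 14/40 × 100 = 35%
Salt term: 16.6 × (-0.099) = -1.643
GC term: 0.41 × 35 = 14.35; length term: −675/40 = −16.875
Tm = 81.5 + (-1.643) + 14.35 − 16.875 = 77.332 → 77.3°C

77.3°C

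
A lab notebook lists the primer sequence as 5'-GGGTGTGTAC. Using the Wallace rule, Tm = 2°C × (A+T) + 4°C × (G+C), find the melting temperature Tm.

Base counts: T=3, C=1, A=1, G=5
AT pairs contribute 4, GC pairs contribute 6.
Tm = 2(4) + 4(6) = 8 + 24 = 32°C

32°C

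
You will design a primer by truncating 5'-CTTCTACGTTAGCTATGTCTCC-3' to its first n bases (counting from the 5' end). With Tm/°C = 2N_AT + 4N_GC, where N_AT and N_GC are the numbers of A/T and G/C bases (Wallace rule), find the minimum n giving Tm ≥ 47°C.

n = 17

First 16 bases: CTTCTACGTTAGCTAT → Tm = 44°C (< 47°C)
First 17 bases: CTTCTACGTTAGCTATG → Tm = 48°C (≥ 47°C)
Since every base adds ≥2°C, Tm only increases with n, so the threshold is first crossed at n = 17.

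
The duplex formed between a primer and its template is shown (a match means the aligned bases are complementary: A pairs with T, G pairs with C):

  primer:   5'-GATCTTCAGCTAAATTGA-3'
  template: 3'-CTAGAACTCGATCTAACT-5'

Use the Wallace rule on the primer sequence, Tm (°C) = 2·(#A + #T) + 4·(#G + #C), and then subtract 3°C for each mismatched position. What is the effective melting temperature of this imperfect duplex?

42°C

Primer base counts: A=6, T=6, G=3, C=3 → A+T=12, G+C=6
Perfect-match Tm = 2(12) + 4(6) = 24 + 24 = 48°C
Mismatches (positions where the bases are not complementary): 2 (at positions 7, 13)
Effective Tm = 48 − 2×3 = 48 − 6 = 42°C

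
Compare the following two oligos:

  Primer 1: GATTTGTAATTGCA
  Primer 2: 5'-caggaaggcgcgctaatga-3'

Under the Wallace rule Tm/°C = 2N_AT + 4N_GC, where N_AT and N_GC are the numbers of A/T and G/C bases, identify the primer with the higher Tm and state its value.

Primer 1: A+T=10, G+C=4 → Tm = 2(10)+4(4) = 36°C
Primer 2: A+T=8, G+C=11 → Tm = 2(8)+4(11) = 60°C
36°C vs 60°C → primer 2 is higher.

Primer 2, 60°C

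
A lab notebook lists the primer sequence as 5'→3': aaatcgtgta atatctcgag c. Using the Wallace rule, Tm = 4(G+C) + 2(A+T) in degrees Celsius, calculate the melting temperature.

58°C

Base counts: C=4, G=4, A=7, T=6
A+T = 13, G+C = 8
Tm = 2×13 + 4×8 = 58°C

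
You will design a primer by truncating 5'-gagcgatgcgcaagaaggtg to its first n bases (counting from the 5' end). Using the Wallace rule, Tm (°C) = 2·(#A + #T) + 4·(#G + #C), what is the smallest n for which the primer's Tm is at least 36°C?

First 10 bases: GAGCGATGCG → Tm = 34°C (< 36°C)
First 11 bases: GAGCGATGCGC → Tm = 38°C (≥ 36°C)
Each additional base adds 2°C (A/T) or 4°C (G/C), so Tm is non-decreasing in n; n = 11 is the first length to reach 36°C.

n = 11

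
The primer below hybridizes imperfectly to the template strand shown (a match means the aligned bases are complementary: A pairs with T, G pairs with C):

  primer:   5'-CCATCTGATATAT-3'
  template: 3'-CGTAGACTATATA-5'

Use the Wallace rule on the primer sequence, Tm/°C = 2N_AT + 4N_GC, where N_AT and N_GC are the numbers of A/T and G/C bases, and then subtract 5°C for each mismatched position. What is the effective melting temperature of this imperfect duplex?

Primer base counts: A=4, T=5, G=1, C=3 → A+T=9, G+C=4
Perfect-match Tm = 2(9) + 4(4) = 18 + 16 = 34°C
Mismatches (positions where the bases are not complementary): 1 (at position 1)
Effective Tm = 34 − 1×5 = 34 − 5 = 29°C

29°C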